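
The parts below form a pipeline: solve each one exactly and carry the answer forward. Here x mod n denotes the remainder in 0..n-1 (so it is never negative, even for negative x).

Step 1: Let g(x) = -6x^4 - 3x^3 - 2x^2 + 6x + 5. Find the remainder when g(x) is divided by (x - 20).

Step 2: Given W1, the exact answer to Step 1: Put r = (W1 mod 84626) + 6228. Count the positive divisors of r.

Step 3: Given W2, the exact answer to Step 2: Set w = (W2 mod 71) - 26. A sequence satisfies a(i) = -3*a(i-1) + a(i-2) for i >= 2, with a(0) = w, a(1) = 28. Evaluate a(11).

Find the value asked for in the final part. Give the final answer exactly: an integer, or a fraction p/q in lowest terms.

4389838

Step 1: remainder = value at the root: -6*(20)^4 - 3*(20)^3 - 2*(20)^2 + 6*(20)^1 + 5 = (-960000) + (-24000) + (-800) + (120) + (5) = -984675; answer -984675
Step 2: W1 = -984675; r = 37065; 37065 = 3 * 5 * 7 * 353; number of divisors = (1+1) * (1+1) * (1+1) * (1+1) = 16; answer 16
Step 3: W2 = 16; w = -10; a(2) = -3*(28) + 1*(-10) = -94; iterating: a(2)=-94, a(3)=310, a(4)=-1024, a(5)=3382, a(6)=-11170, a(7)=36892, a(8)=-121846, a(9)=402430, a(10)=-1329136, a(11)=4389838; answer 4389838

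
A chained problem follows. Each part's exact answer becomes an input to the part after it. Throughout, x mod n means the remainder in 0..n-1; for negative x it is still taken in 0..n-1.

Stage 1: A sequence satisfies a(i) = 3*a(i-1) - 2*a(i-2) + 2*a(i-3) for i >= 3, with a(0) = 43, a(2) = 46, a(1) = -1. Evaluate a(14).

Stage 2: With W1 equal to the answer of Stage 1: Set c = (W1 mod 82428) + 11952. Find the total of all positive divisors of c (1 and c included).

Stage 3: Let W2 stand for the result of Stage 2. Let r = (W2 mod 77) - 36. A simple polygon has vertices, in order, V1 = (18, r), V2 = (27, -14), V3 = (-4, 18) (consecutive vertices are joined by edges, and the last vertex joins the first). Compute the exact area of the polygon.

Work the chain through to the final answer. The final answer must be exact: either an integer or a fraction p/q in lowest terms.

Stage 1: a(3) = 3*(46) - 2*(-1) + 2*(43) = 226; iterating: a(3)=226, a(4)=584, a(5)=1392, a(6)=3460, a(7)=8764, a(8)=22156, a(9)=55860, a(10)=140796, a(11)=354980, a(12)=895068, a(13)=2256836, a(14)=5690332; answer 5690332
Stage 2: W1 = 5690332; c = 14752; 14752 = 2^5 * 461; sigma = (1 + 2 + 4 + 8 + 16 + 32) * (1 + 461) = 63 * 462 = 29106; answer 29106
Stage 3: W2 = 29106; r = -36; cross terms: (18*-14 - 27*-36)=720, (27*18 - -4*-14)=430, (-4*-36 - 18*18)=-180; twice the area = |970| = 970; area = 485; answer 485

485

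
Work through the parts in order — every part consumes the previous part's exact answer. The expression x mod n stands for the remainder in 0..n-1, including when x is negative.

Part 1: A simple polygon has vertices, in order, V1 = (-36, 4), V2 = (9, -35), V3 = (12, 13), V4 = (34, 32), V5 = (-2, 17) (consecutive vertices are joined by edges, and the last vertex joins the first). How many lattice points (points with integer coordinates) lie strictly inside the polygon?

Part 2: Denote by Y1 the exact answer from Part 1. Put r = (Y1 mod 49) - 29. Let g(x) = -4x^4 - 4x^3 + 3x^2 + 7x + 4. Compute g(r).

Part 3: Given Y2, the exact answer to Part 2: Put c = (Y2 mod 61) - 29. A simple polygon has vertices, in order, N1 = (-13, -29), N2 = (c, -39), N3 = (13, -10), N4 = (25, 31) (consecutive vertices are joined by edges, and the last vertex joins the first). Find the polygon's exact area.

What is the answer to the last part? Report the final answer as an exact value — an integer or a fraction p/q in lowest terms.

568

Part 1: cross terms: (-36*-35 - 9*4)=1224, (9*13 - 12*-35)=537, (12*32 - 34*13)=-58, (34*17 - -2*32)=642, (-2*4 - -36*17)=604; twice the area = |2949| = 2949; area = 2949/2; boundary points = 3 + 3 + 1 + 3 + 1 = 11; strictly interior points = area - boundary/2 + 1 = 1470; answer 1470
Part 2: Y1 = 1470; r = -29; -4*(-29)^4 - 4*(-29)^3 + 3*(-29)^2 + 7*(-29)^1 + 4 = (-2829124) + (97556) + (2523) + (-203) + (4) = -2729244; answer -2729244
Part 3: Y2 = -2729244; c = -11; cross terms: (-13*-39 - -11*-29)=188, (-11*-10 - 13*-39)=617, (13*31 - 25*-10)=653, (25*-29 - -13*31)=-322; twice the area = |1136| = 1136; area = 568; answer 568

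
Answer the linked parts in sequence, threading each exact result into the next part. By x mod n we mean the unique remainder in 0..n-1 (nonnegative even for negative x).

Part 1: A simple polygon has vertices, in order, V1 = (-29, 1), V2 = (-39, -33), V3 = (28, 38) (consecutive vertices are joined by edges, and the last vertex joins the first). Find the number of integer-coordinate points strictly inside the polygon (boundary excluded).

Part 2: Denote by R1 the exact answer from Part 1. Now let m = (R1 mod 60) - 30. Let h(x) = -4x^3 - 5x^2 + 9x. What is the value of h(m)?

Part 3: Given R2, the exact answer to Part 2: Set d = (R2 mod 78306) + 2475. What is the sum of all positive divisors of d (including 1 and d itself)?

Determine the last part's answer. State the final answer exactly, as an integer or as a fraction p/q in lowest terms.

124488

Part 1: cross terms: (-29*-33 - -39*1)=996, (-39*38 - 28*-33)=-558, (28*1 - -29*38)=1130; twice the area = |1568| = 1568; area = 784; boundary points = 2 + 1 + 1 = 4; strictly interior points = area - boundary/2 + 1 = 783; answer 783
Part 2: R1 = 783; m = -27; -4*(-27)^3 - 5*(-27)^2 + 9*(-27)^1 = (78732) + (-3645) + (-243) = 74844; answer 74844
Part 3: R2 = 74844; d = 77319; 77319 = 3^2 * 11^2 * 71; sigma = (1 + 3 + 9) * (1 + 11 + 121) * (1 + 71) = 13 * 133 * 72 = 124488; answer 124488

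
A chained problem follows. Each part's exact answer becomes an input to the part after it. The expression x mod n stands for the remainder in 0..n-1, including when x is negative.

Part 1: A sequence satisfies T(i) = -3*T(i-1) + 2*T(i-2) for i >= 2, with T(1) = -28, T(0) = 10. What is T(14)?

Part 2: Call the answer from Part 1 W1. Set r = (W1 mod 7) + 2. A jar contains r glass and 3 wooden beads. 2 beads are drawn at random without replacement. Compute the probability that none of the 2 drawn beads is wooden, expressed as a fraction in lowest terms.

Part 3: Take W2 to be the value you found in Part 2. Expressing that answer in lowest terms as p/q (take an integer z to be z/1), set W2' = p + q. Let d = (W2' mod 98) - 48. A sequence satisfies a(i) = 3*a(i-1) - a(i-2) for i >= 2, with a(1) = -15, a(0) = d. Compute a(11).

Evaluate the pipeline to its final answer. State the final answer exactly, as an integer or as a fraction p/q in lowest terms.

Part 1: T(2) = -3*(-28) + 2*(10) = 104; iterating: T(2)=104, T(3)=-368, T(4)=1312, T(5)=-4672, T(6)=16640, T(7)=-59264, T(8)=211072, T(9)=-751744, T(10)=2677376, T(11)=-9535616, T(12)=33961600, T(13)=-120956032, T(14)=430791296; answer 430791296
Part 2: W1 = 430791296; r = 7; total draws C(10,2) = 45; favorable C(7,2) = 21; P = 7/15; answer 7/15
Part 3: W2 = 7/15; threaded value p + q = 22; d = -26; a(2) = 3*(-15) - 1*(-26) = -19; iterating: a(2)=-19, a(3)=-42, a(4)=-107, a(5)=-279, a(6)=-730, a(7)=-1911, a(8)=-5003, a(9)=-13098, a(10)=-34291, a(11)=-89775; answer -89775

-89775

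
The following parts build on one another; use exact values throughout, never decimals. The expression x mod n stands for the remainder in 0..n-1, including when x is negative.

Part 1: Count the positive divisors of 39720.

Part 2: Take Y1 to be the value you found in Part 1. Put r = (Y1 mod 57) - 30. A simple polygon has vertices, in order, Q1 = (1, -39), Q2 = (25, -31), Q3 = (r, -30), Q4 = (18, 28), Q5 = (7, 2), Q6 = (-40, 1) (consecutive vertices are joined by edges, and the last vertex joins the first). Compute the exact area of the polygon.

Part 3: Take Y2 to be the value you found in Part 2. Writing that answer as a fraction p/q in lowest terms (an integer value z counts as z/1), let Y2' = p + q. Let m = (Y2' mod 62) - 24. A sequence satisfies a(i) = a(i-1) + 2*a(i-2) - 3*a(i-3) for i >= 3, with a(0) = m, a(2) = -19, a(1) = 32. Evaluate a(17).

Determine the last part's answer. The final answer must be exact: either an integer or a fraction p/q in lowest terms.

7963

Part 1: 39720 = 2^3 * 3 * 5 * 331; number of divisors = (3+1) * (1+1) * (1+1) * (1+1) = 32; answer 32
Part 2: Y1 = 32; r = 2; cross terms: (1*-31 - 25*-39)=944, (25*-30 - 2*-31)=-688, (2*28 - 18*-30)=596, (18*2 - 7*28)=-160, (7*1 - -40*2)=87, (-40*-39 - 1*1)=1559; twice the area = |2338| = 2338; area = 1169; answer 1169
Part 3: Y2 = 1169; threaded value p + q = 1170; m = 30; a(3) = 1*(-19) + 2*(32) - 3*(30) = -45; iterating: a(3)=-45, a(4)=-179, a(5)=-212, a(6)=-435, a(7)=-322, a(8)=-556, a(9)=105, a(10)=-41, a(11)=1837, a(12)=1440, a(13)=5237, a(14)=2606, a(15)=8760, a(16)=-1739, a(17)=7963; answer 7963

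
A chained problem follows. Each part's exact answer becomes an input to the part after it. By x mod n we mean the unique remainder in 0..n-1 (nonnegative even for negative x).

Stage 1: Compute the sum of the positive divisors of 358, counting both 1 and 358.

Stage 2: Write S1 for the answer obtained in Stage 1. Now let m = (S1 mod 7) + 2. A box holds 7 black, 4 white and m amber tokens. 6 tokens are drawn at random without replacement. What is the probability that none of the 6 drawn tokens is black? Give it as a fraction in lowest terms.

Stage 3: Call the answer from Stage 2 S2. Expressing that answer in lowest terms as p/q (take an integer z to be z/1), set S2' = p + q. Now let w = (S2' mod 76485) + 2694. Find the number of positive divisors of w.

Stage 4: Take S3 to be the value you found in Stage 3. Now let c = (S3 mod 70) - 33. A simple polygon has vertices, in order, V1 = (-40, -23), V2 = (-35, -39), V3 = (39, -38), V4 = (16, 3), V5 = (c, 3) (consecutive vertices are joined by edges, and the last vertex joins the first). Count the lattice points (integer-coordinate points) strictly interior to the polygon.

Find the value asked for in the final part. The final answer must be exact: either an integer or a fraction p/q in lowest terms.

Stage 1: 358 = 2 * 179; sigma = (1 + 2) * (1 + 179) = 3 * 180 = 540; answer 540
Stage 2: S1 = 540; m = 3; total draws C(14,6) = 3003; favorable C(7,6) = 7; P = 1/429; answer 1/429
Stage 3: S2 = 1/429; threaded value p + q = 430; w = 3124; 3124 = 2^2 * 11 * 71; number of divisors = (2+1) * (1+1) * (1+1) = 12; answer 12
Stage 4: S3 = 12; c = -21; cross terms: (-40*-39 - -35*-23)=755, (-35*-38 - 39*-39)=2851, (39*3 - 16*-38)=725, (16*3 - -21*3)=111, (-21*-23 - -40*3)=603; twice the area = |5045| = 5045; area = 5045/2; boundary points = 1 + 1 + 1 + 37 + 1 = 41; strictly interior points = area - boundary/2 + 1 = 2503; answer 2503

2503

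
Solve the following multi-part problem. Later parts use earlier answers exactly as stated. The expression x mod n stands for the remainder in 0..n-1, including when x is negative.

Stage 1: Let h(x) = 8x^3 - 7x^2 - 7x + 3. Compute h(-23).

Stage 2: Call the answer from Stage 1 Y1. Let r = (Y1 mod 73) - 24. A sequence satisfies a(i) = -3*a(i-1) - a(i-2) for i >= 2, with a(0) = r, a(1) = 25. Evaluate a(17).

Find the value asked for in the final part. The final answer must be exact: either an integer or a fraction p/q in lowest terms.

Stage 1: 8*(-23)^3 - 7*(-23)^2 - 7*(-23)^1 + 3 = (-97336) + (-3703) + (161) + (3) = -100875; answer -100875
Stage 2: Y1 = -100875; r = -13; a(2) = -3*(25) - 1*(-13) = -62; iterating: a(2)=-62, a(3)=161, a(4)=-421, a(5)=1102, a(6)=-2885, a(7)=7553, a(8)=-19774, a(9)=51769, a(10)=-135533, a(11)=354830, a(12)=-928957, a(13)=2432041, a(14)=-6367166, a(15)=16669457, a(16)=-43641205, a(17)=114254158; answer 114254158

114254158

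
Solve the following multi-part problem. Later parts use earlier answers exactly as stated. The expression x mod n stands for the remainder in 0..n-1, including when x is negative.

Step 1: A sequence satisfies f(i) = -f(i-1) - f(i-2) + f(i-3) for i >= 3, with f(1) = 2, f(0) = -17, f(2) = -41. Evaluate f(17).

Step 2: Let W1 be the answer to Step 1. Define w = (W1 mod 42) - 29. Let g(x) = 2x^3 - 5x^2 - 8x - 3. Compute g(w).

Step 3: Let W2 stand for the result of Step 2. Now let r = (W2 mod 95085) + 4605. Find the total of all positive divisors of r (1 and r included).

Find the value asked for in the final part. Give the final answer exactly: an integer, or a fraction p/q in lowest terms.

176400

Step 1: f(3) = -1*(-41) - 1*(2) + 1*(-17) = 22; iterating: f(3)=22, f(4)=21, f(5)=-84, f(6)=85, f(7)=20, f(8)=-189, f(9)=254, f(10)=-45, f(11)=-398, f(12)=697, f(13)=-344, f(14)=-751, f(15)=1792, f(16)=-1385, f(17)=-1158; answer -1158
Step 2: W1 = -1158; w = -11; 2*(-11)^3 - 5*(-11)^2 - 8*(-11)^1 - 3 = (-2662) + (-605) + (88) + (-3) = -3182; answer -3182
Step 3: W2 = -3182; r = 96508; 96508 = 2^2 * 23 * 1049; sigma = (1 + 2 + 4) * (1 + 23) * (1 + 1049) = 7 * 24 * 1050 = 176400; answer 176400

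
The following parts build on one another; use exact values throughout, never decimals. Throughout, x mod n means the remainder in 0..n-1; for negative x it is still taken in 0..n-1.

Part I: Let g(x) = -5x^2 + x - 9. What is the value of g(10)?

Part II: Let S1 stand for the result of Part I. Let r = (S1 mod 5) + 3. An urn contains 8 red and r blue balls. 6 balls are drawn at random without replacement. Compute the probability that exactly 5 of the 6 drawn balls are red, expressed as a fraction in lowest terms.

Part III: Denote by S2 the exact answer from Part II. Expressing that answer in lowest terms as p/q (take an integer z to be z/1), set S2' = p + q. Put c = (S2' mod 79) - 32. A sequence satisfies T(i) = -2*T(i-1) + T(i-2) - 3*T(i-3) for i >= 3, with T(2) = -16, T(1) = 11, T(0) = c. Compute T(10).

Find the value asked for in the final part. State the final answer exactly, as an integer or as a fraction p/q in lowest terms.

-34246

Part I: -5*(10)^2 + 1*(10)^1 - 9 = (-500) + (10) + (-9) = -499; answer -499
Part II: S1 = -499; r = 4; total draws C(12,6) = 924; favorable C(8,5)*C(4,1) = 224; P = 8/33; answer 8/33
Part III: S2 = 8/33; threaded value p + q = 41; c = 9; T(3) = -2*(-16) + 1*(11) - 3*(9) = 16; iterating: T(3)=16, T(4)=-81, T(5)=226, T(6)=-581, T(7)=1631, T(8)=-4521, T(9)=12416, T(10)=-34246; answer -34246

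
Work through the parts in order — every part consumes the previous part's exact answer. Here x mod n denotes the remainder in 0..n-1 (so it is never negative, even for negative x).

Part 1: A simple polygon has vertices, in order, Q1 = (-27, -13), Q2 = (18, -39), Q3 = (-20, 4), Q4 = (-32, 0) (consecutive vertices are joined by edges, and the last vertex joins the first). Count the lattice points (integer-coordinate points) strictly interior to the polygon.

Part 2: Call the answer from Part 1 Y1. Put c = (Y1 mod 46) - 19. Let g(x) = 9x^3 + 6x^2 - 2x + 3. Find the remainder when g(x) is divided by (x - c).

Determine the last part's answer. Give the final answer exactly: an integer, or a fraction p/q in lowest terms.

-14661

Part 1: cross terms: (-27*-39 - 18*-13)=1287, (18*4 - -20*-39)=-708, (-20*0 - -32*4)=128, (-32*-13 - -27*0)=416; twice the area = |1123| = 1123; area = 1123/2; boundary points = 1 + 1 + 4 + 1 = 7; strictly interior points = area - boundary/2 + 1 = 559; answer 559
Part 2: Y1 = 559; c = -12; remainder = value at the root: 9*(-12)^3 + 6*(-12)^2 - 2*(-12)^1 + 3 = (-15552) + (864) + (24) + (3) = -14661; answer -14661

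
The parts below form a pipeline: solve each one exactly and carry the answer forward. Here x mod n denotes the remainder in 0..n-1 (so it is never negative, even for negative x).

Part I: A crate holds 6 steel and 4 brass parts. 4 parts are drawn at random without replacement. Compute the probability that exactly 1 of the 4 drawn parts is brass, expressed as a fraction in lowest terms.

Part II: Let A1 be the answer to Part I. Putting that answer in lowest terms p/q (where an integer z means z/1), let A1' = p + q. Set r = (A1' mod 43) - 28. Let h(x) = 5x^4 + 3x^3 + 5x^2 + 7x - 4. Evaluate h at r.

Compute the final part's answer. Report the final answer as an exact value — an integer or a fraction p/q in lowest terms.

16

Part I: total draws C(10,4) = 210; favorable C(4,1)*C(6,3) = 80; P = 8/21; answer 8/21
Part II: A1 = 8/21; threaded value p + q = 29; r = 1; 5*(1)^4 + 3*(1)^3 + 5*(1)^2 + 7*(1)^1 - 4 = (5) + (3) + (5) + (7) + (-4) = 16; answer 16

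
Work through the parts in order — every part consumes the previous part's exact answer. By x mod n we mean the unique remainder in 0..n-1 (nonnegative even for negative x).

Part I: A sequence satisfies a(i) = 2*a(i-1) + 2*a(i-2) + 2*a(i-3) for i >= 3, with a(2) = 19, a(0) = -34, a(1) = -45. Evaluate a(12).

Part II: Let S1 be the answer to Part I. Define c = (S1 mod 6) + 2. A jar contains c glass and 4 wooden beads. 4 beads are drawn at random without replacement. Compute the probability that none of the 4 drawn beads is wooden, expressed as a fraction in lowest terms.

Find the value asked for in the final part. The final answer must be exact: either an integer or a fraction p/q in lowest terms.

Part I: a(3) = 2*(19) + 2*(-45) + 2*(-34) = -120; iterating: a(3)=-120, a(4)=-292, a(5)=-786, a(6)=-2396, a(7)=-6948, a(8)=-20260, a(9)=-59208, a(10)=-172832, a(11)=-504600, a(12)=-1473280; answer -1473280
Part II: S1 = -1473280; c = 4; total draws C(8,4) = 70; favorable C(4,4) = 1; P = 1/70; answer 1/70

1/70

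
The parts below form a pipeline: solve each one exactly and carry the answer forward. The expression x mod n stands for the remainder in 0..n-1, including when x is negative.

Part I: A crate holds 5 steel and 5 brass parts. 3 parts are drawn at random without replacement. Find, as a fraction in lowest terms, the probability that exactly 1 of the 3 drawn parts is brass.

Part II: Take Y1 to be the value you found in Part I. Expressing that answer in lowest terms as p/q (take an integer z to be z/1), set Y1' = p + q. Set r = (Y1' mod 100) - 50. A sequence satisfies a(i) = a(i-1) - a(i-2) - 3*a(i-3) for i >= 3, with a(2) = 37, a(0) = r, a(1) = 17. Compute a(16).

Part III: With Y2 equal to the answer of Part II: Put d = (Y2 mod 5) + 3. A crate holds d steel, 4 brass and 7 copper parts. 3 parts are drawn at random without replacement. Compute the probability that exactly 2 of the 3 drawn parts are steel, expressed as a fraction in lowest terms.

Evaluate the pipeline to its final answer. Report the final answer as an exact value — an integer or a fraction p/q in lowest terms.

Part I: total draws C(10,3) = 120; favorable C(5,1)*C(5,2) = 50; P = 5/12; answer 5/12
Part II: Y1 = 5/12; threaded value p + q = 17; r = -33; a(3) = 1*(37) - 1*(17) - 3*(-33) = 119; iterating: a(3)=119, a(4)=31, a(5)=-199, a(6)=-587, a(7)=-481, a(8)=703, a(9)=2945, a(10)=3685, a(11)=-1369, a(12)=-13889, a(13)=-23575, a(14)=-5579, a(15)=59663, a(16)=135967; answer 135967
Part III: Y2 = 135967; d = 5; total draws C(16,3) = 560; favorable C(5,2)*C(11,1) = 110; P = 11/56; answer 11/56

11/56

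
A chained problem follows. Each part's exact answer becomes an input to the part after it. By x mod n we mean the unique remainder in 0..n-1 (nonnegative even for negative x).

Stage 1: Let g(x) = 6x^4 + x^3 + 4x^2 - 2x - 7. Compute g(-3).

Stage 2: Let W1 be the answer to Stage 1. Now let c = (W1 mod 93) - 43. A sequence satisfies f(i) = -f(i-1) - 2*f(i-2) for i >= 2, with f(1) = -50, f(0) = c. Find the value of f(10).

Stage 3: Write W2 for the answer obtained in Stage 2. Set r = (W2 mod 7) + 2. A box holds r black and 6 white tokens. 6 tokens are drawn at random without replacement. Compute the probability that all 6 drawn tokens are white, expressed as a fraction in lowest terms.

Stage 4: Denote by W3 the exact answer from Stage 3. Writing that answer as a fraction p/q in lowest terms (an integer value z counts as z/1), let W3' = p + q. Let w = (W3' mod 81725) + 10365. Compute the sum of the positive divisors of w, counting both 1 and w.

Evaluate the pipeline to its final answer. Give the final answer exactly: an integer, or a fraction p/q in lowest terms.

Stage 1: 6*(-3)^4 + 1*(-3)^3 + 4*(-3)^2 - 2*(-3)^1 - 7 = (486) + (-27) + (36) + (6) + (-7) = 494; answer 494
Stage 2: W1 = 494; c = -14; f(2) = -1*(-50) - 2*(-14) = 78; iterating: f(2)=78, f(3)=22, f(4)=-178, f(5)=134, f(6)=222, f(7)=-490, f(8)=46, f(9)=934, f(10)=-1026; answer -1026
Stage 3: W2 = -1026; r = 5; total draws C(11,6) = 462; favorable C(6,6) = 1; P = 1/462; answer 1/462
Stage 4: W3 = 1/462; threaded value p + q = 463; w = 10828; 10828 = 2^2 * 2707; sigma = (1 + 2 + 4) * (1 + 2707) = 7 * 2708 = 18956; answer 18956

18956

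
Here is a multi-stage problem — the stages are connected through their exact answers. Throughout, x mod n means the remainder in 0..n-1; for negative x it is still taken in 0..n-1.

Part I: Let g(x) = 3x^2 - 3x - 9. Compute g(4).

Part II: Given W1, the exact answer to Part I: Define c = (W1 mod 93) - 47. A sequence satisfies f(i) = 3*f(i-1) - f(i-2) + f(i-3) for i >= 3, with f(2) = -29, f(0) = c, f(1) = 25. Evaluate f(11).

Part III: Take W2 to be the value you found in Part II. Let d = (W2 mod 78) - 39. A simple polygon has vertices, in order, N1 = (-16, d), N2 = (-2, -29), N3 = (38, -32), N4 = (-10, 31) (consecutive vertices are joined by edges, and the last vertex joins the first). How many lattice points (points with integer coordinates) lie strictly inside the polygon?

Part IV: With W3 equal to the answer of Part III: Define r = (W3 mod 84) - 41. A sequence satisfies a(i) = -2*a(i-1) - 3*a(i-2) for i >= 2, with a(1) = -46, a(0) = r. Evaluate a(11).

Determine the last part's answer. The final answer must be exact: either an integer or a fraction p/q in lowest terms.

Part I: 3*(4)^2 - 3*(4)^1 - 9 = (48) + (-12) + (-9) = 27; answer 27
Part II: W1 = 27; c = -20; f(3) = 3*(-29) - 1*(25) + 1*(-20) = -132; iterating: f(3)=-132, f(4)=-342, f(5)=-923, f(6)=-2559, f(7)=-7096, f(8)=-19652, f(9)=-54419, f(10)=-150701, f(11)=-417336; answer -417336
Part III: W2 = -417336; d = 3; cross terms: (-16*-29 - -2*3)=470, (-2*-32 - 38*-29)=1166, (38*31 - -10*-32)=858, (-10*3 - -16*31)=466; twice the area = |2960| = 2960; area = 1480; boundary points = 2 + 1 + 3 + 2 = 8; strictly interior points = area - boundary/2 + 1 = 1477; answer 1477
Part IV: W3 = 1477; r = 8; a(2) = -2*(-46) - 3*(8) = 68; iterating: a(2)=68, a(3)=2, a(4)=-208, a(5)=410, a(6)=-196, a(7)=-838, a(8)=2264, a(9)=-2014, a(10)=-2764, a(11)=11570; answer 11570

11570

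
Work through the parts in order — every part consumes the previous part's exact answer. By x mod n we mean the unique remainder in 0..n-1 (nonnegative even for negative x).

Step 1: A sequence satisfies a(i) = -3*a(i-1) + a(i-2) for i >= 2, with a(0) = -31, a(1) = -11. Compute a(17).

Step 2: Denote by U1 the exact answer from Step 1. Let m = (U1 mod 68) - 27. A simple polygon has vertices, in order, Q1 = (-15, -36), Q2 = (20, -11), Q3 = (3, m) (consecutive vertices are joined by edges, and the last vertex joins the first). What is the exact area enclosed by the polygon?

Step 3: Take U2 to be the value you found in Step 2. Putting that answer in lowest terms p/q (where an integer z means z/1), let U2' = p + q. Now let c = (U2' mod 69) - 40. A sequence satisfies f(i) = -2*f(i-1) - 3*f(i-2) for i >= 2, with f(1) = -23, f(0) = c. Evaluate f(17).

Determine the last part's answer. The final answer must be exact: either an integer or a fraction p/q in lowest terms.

Step 1: a(2) = -3*(-11) + 1*(-31) = 2; iterating: a(2)=2, a(3)=-17, a(4)=53, a(5)=-176, a(6)=581, a(7)=-1919, a(8)=6338, a(9)=-20933, a(10)=69137, a(11)=-228344, a(12)=754169, a(13)=-2490851, a(14)=8226722, a(15)=-27171017, a(16)=89739773, a(17)=-296390336; answer -296390336
Step 2: U1 = -296390336; m = 13; cross terms: (-15*-11 - 20*-36)=885, (20*13 - 3*-11)=293, (3*-36 - -15*13)=87; twice the area = |1265| = 1265; area = 1265/2; answer 1265/2
Step 3: U2 = 1265/2; threaded value p + q = 1267; c = -15; f(2) = -2*(-23) - 3*(-15) = 91; iterating: f(2)=91, f(3)=-113, f(4)=-47, f(5)=433, f(6)=-725, f(7)=151, f(8)=1873, f(9)=-4199, f(10)=2779, f(11)=7039, f(12)=-22415, f(13)=23713, f(14)=19819, f(15)=-110777, f(16)=162097, f(17)=8137; answer 8137

8137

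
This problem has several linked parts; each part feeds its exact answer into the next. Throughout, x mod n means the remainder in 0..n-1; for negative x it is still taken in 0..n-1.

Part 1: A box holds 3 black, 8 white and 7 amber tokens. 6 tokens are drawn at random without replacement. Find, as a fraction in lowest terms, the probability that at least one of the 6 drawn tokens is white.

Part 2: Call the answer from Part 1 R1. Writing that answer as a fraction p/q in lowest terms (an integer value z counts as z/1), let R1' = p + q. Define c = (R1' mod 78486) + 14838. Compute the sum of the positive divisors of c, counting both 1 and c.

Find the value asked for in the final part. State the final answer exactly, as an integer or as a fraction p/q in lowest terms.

23424

Part 1: total draws C(18,6) = 18564; complement C(10,6) = 210; favorable 18564 - 210 = 18354; P = 437/442; answer 437/442
Part 2: R1 = 437/442; threaded value p + q = 879; c = 15717; 15717 = 3 * 13^2 * 31; sigma = (1 + 3) * (1 + 13 + 169) * (1 + 31) = 4 * 183 * 32 = 23424; answer 23424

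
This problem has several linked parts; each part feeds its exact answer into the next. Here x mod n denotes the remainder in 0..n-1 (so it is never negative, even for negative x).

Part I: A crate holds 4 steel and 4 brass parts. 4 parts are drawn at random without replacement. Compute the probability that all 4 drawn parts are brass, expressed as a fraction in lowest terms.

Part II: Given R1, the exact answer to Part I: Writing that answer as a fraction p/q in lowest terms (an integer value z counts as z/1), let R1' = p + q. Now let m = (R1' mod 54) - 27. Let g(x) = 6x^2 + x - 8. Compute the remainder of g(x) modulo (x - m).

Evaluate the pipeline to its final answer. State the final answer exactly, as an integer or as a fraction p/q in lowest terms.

Part I: total draws C(8,4) = 70; favorable C(4,4) = 1; P = 1/70; answer 1/70
Part II: R1 = 1/70; threaded value p + q = 71; m = -10; remainder = value at the root: 6*(-10)^2 + 1*(-10)^1 - 8 = (600) + (-10) + (-8) = 582; answer 582

582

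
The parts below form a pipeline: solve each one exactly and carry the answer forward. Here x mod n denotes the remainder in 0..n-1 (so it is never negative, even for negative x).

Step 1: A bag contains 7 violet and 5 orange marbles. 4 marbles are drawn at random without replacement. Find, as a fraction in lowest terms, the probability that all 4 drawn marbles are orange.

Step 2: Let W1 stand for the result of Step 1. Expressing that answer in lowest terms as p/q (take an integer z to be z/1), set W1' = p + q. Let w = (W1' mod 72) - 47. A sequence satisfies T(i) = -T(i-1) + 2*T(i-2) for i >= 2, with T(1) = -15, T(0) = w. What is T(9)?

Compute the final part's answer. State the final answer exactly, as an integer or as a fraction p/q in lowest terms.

Step 1: total draws C(12,4) = 495; favorable C(5,4) = 5; P = 1/99; answer 1/99
Step 2: W1 = 1/99; threaded value p + q = 100; w = -19; T(2) = -1*(-15) + 2*(-19) = -23; iterating: T(2)=-23, T(3)=-7, T(4)=-39, T(5)=25, T(6)=-103, T(7)=153, T(8)=-359, T(9)=665; answer 665

665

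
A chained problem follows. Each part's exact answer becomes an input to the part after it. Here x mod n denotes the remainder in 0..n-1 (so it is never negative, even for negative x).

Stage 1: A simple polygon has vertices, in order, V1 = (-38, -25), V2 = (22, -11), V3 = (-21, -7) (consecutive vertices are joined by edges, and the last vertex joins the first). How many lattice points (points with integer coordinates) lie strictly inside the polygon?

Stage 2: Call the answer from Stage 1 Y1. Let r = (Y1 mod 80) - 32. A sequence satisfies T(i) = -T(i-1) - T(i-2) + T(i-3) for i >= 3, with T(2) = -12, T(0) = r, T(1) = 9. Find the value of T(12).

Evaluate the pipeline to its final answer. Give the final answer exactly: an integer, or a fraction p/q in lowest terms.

Stage 1: cross terms: (-38*-11 - 22*-25)=968, (22*-7 - -21*-11)=-385, (-21*-25 - -38*-7)=259; twice the area = |842| = 842; area = 421; boundary points = 2 + 1 + 1 = 4; strictly interior points = area - boundary/2 + 1 = 420; answer 420
Stage 2: Y1 = 420; r = -12; T(3) = -1*(-12) - 1*(9) + 1*(-12) = -9; iterating: T(3)=-9, T(4)=30, T(5)=-33, T(6)=-6, T(7)=69, T(8)=-96, T(9)=21, T(10)=144, T(11)=-261, T(12)=138; answer 138

138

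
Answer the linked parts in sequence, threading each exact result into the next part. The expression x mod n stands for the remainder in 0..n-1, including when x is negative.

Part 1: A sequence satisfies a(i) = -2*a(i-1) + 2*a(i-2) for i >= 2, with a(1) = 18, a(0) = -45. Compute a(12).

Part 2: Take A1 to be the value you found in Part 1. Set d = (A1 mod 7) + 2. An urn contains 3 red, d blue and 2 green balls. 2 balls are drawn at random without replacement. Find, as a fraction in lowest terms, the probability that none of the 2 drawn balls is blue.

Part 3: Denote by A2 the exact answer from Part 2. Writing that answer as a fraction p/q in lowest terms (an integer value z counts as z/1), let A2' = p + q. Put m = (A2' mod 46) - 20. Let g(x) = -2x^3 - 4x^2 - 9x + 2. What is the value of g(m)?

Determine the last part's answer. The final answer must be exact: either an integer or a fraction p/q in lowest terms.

Part 1: a(2) = -2*(18) + 2*(-45) = -126; iterating: a(2)=-126, a(3)=288, a(4)=-828, a(5)=2232, a(6)=-6120, a(7)=16704, a(8)=-45648, a(9)=124704, a(10)=-340704, a(11)=930816, a(12)=-2543040; answer -2543040
Part 2: A1 = -2543040; d = 6; total draws C(11,2) = 55; favorable C(5,2) = 10; P = 2/11; answer 2/11
Part 3: A2 = 2/11; threaded value p + q = 13; m = -7; -2*(-7)^3 - 4*(-7)^2 - 9*(-7)^1 + 2 = (686) + (-196) + (63) + (2) = 555; answer 555

555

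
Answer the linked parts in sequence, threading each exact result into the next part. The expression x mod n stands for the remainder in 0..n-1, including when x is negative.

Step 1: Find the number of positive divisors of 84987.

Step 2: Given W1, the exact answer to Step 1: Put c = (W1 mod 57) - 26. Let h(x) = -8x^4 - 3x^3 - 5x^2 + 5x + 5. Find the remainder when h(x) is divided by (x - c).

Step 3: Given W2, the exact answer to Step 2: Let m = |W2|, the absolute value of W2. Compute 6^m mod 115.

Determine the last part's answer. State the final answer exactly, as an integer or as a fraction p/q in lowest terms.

41

Step 1: 84987 = 3^2 * 7 * 19 * 71; number of divisors = (2+1) * (1+1) * (1+1) * (1+1) = 24; answer 24
Step 2: W1 = 24; c = -2; remainder = value at the root: -8*(-2)^4 - 3*(-2)^3 - 5*(-2)^2 + 5*(-2)^1 + 5 = (-128) + (24) + (-20) + (-10) + (5) = -129; answer -129
Step 3: W2 = -129; m = 129; squarings mod 115: 6^1=6, 6^2=36, 6^4=31, 6^8=41, 6^16=71, 6^32=96, 6^64=16, 6^128=26; 6^129 = 6^1 * 6^128 = 41 (mod 115); answer 41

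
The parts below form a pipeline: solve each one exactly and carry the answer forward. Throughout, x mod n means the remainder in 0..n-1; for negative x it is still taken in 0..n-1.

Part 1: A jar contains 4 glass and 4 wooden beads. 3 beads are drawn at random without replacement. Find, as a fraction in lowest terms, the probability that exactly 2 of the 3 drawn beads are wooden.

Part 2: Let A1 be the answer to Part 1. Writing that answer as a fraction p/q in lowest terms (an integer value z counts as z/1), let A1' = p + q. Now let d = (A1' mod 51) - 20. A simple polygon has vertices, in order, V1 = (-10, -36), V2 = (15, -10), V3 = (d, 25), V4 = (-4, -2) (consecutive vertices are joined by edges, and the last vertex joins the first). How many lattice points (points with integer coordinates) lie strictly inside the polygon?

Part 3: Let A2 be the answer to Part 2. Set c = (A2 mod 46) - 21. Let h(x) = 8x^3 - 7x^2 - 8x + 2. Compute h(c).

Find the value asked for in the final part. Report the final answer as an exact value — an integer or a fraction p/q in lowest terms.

Part 1: total draws C(8,3) = 56; favorable C(4,2)*C(4,1) = 24; P = 3/7; answer 3/7
Part 2: A1 = 3/7; threaded value p + q = 10; d = -10; cross terms: (-10*-10 - 15*-36)=640, (15*25 - -10*-10)=275, (-10*-2 - -4*25)=120, (-4*-36 - -10*-2)=124; twice the area = |1159| = 1159; area = 1159/2; boundary points = 1 + 5 + 3 + 2 = 11; strictly interior points = area - boundary/2 + 1 = 575; answer 575
Part 3: A2 = 575; c = 2; 8*(2)^3 - 7*(2)^2 - 8*(2)^1 + 2 = (64) + (-28) + (-16) + (2) = 22; answer 22

22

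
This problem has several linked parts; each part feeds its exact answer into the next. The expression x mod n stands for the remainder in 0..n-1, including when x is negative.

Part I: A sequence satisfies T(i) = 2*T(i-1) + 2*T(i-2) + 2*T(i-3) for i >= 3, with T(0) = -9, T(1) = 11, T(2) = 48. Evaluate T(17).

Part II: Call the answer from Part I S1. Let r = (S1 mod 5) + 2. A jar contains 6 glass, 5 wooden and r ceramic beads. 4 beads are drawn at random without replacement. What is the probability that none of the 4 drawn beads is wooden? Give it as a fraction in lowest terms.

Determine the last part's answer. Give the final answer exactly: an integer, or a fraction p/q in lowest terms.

Part I: T(3) = 2*(48) + 2*(11) + 2*(-9) = 100; iterating: T(3)=100, T(4)=318, T(5)=932, T(6)=2700, T(7)=7900, T(8)=23064, T(9)=67328, T(10)=196584, T(11)=573952, T(12)=1675728, T(13)=4892528, T(14)=14284416, T(15)=41705344, T(16)=121764576, T(17)=355508672; answer 355508672
Part II: S1 = 355508672; r = 4; total draws C(15,4) = 1365; favorable C(10,4) = 210; P = 2/13; answer 2/13

2/13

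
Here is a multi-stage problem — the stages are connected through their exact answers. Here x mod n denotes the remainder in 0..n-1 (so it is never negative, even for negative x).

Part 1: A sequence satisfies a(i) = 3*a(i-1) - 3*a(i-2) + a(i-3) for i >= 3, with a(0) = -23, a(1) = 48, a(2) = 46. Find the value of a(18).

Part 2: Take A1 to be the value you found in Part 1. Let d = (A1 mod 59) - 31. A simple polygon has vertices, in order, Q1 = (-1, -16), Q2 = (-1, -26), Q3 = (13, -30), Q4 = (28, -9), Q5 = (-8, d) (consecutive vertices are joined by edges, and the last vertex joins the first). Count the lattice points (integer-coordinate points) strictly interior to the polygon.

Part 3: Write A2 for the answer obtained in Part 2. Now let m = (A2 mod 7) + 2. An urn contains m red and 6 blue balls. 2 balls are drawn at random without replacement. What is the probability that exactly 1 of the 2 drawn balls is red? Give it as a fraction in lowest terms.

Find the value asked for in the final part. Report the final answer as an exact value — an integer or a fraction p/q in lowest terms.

3/7

Part 1: a(3) = 3*(46) - 3*(48) + 1*(-23) = -29; iterating: a(3)=-29, a(4)=-177, a(5)=-398, a(6)=-692, a(7)=-1059, a(8)=-1499, a(9)=-2012, a(10)=-2598, a(11)=-3257, a(12)=-3989, a(13)=-4794, a(14)=-5672, a(15)=-6623, a(16)=-7647, a(17)=-8744, a(18)=-9914; answer -9914
Part 2: A1 = -9914; d = 26; cross terms: (-1*-26 - -1*-16)=10, (-1*-30 - 13*-26)=368, (13*-9 - 28*-30)=723, (28*26 - -8*-9)=656, (-8*-16 - -1*26)=154; twice the area = |1911| = 1911; area = 1911/2; boundary points = 10 + 2 + 3 + 1 + 7 = 23; strictly interior points = area - boundary/2 + 1 = 945; answer 945
Part 3: A2 = 945; m = 2; total draws C(8,2) = 28; favorable C(2,1)*C(6,1) = 12; P = 3/7; answer 3/7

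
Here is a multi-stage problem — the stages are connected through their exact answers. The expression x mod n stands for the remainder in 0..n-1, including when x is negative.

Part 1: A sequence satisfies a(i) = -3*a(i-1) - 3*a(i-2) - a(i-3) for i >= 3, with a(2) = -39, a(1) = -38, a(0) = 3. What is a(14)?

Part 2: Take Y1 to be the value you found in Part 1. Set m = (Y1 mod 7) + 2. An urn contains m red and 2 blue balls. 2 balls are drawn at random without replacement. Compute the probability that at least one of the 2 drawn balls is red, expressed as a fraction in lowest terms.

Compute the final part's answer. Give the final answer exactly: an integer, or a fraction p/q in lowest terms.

20/21

Part 1: a(3) = -3*(-39) - 3*(-38) - 1*(3) = 228; iterating: a(3)=228, a(4)=-529, a(5)=942, a(6)=-1467, a(7)=2104, a(8)=-2853, a(9)=3714, a(10)=-4687, a(11)=5772, a(12)=-6969, a(13)=8278, a(14)=-9699; answer -9699
Part 2: Y1 = -9699; m = 5; total draws C(7,2) = 21; complement C(2,2) = 1; favorable 21 - 1 = 20; P = 20/21; answer 20/21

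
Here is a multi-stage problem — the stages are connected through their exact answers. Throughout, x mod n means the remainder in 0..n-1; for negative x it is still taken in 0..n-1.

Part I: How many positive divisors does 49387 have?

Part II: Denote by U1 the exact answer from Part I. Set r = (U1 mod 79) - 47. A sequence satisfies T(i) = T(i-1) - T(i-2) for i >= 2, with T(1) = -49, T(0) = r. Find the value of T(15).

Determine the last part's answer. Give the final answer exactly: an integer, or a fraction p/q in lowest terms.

Part I: 49387 = 13 * 29 * 131; number of divisors = (1+1) * (1+1) * (1+1) = 8; answer 8
Part II: U1 = 8; r = -39; T(2) = 1*(-49) - 1*(-39) = -10; iterating: T(2)=-10, T(3)=39, T(4)=49, T(5)=10, T(6)=-39, T(7)=-49, T(8)=-10, T(9)=39, T(10)=49, T(11)=10, T(12)=-39, T(13)=-49, T(14)=-10, T(15)=39; answer 39

39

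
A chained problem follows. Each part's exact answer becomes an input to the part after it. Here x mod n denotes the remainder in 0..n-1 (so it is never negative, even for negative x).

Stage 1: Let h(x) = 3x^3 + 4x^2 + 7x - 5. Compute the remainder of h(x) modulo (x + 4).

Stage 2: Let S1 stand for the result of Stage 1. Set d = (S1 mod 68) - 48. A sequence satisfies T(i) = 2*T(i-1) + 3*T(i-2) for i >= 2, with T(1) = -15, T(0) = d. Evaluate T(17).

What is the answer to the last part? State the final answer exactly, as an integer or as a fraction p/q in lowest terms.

Stage 1: remainder = value at the root: 3*(-4)^3 + 4*(-4)^2 + 7*(-4)^1 - 5 = (-192) + (64) + (-28) + (-5) = -161; answer -161
Stage 2: S1 = -161; d = -5; T(2) = 2*(-15) + 3*(-5) = -45; iterating: T(2)=-45, T(3)=-135, T(4)=-405, T(5)=-1215, T(6)=-3645, T(7)=-10935, T(8)=-32805, T(9)=-98415, T(10)=-295245, T(11)=-885735, T(12)=-2657205, T(13)=-7971615, T(14)=-23914845, T(15)=-71744535, T(16)=-215233605, T(17)=-645700815; answer -645700815

-645700815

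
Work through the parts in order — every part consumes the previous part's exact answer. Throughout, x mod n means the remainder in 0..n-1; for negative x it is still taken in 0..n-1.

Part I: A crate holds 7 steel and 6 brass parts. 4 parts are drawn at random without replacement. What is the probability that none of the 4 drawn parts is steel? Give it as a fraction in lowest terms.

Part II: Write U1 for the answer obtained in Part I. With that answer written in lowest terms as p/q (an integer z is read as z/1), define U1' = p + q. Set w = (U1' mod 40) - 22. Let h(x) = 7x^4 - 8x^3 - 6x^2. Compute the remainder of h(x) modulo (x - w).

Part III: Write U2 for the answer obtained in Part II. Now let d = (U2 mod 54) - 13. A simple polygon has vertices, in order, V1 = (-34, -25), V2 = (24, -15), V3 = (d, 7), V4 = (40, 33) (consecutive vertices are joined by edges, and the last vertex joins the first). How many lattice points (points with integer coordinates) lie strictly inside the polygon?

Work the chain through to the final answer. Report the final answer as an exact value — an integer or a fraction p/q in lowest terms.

Part I: total draws C(13,4) = 715; favorable C(6,4) = 15; P = 3/143; answer 3/143
Part II: U1 = 3/143; threaded value p + q = 146; w = 4; remainder = value at the root: 7*(4)^4 - 8*(4)^3 - 6*(4)^2 = (1792) + (-512) + (-96) = 1184; answer 1184
Part III: U2 = 1184; d = 37; cross terms: (-34*-15 - 24*-25)=1110, (24*7 - 37*-15)=723, (37*33 - 40*7)=941, (40*-25 - -34*33)=122; twice the area = |2896| = 2896; area = 1448; boundary points = 2 + 1 + 1 + 2 = 6; strictly interior points = area - boundary/2 + 1 = 1446; answer 1446

1446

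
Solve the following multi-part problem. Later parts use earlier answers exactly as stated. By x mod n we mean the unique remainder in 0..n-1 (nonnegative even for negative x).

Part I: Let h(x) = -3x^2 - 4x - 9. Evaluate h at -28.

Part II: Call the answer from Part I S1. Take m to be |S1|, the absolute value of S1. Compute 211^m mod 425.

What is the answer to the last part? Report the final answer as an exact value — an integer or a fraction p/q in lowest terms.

316

Part I: -3*(-28)^2 - 4*(-28)^1 - 9 = (-2352) + (112) + (-9) = -2249; answer -2249
Part II: S1 = -2249; m = 2249; squarings mod 425: 211^1=211, 211^2=321, 211^4=191, 211^8=356, 211^16=86, 211^32=171, 211^64=341, 211^128=256, 211^256=86, 211^512=171, 211^1024=341, 211^2048=256; 211^2249 = 211^1 * 211^8 * 211^64 * 211^128 * 211^2048 = 316 (mod 425); answer 316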